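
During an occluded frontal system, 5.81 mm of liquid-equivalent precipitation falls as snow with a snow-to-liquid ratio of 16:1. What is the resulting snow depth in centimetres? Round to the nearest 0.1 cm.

snow depth ≈ 9.3 cm

Snow depth = liquid × ratio = 5.81 mm × 16 = 92.96 mm = 9.3 cm.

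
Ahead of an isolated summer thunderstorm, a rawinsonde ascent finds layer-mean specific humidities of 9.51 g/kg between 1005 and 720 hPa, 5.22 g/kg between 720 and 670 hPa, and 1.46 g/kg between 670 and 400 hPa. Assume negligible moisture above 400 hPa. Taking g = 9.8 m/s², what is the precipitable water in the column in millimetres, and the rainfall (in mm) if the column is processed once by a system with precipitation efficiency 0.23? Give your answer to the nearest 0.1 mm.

Precipitable water is the column-integrated vapour mass per unit area: PW = (1/g) Σ q̄ Δp, with q in kg/kg and Δp in Pa (1 kg/m² of water = 1 mm).
Layer 1005–720 hPa: Δp = 285 hPa = 28500 Pa, q̄ = 0.00951 kg/kg → 0.00951 × 28500 / 9.8 = 27.66 mm
Layer 720–670 hPa: Δp = 50 hPa = 5000 Pa, q̄ = 0.00522 kg/kg → 0.00522 × 5000 / 9.8 = 2.66 mm
Layer 670–400 hPa: Δp = 270 hPa = 27000 Pa, q̄ = 0.00146 kg/kg → 0.00146 × 27000 / 9.8 = 4.02 mm
PW = 27.66 + 2.66 + 4.02 = 34.34 ≈ 34.3 mm.
Rainfall = ε × PW = 0.23 × 34.3 = 7.9 mm.

PW ≈ 34.3 mm; rainfall ≈ 7.9 mm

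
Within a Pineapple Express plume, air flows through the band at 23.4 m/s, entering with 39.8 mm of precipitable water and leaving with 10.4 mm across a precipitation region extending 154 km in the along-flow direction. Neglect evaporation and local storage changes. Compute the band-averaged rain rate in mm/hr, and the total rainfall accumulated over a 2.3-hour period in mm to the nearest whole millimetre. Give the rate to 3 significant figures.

Column moisture flux per unit crosswind length is F = V × PW.
Inflow: F_in = 23.4 × 39.8 = 931.32 mm·m/s
Outflow: F_out = 23.4 × 10.4 = 243.36 mm·m/s
Steady-state rate R = (F_in − F_out)/L = (931.32 − 243.36) / 154000 m = 4.467e-03 mm/s.
R = 4.467e-03 × 3600 = 16.1 mm/hr.
Over 2.3 h: total = 16.1 × 2.3 = 37.03 ≈ 37 mm.

R ≈ 16.1 mm/hr; total ≈ 37 mm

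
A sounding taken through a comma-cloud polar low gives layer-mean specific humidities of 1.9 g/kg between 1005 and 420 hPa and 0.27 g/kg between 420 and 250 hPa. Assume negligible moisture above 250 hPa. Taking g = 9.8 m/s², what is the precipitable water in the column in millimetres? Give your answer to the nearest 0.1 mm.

Precipitable water is the column-integrated vapour mass per unit area: PW = (1/g) Σ q̄ Δp, with q in kg/kg and Δp in Pa (1 kg/m² of water = 1 mm).
Layer 1005–420 hPa: Δp = 585 hPa = 58500 Pa, q̄ = 0.0019 kg/kg → 0.0019 × 58500 / 9.8 = 11.34 mm
Layer 420–250 hPa: Δp = 170 hPa = 17000 Pa, q̄ = 0.00027 kg/kg → 0.00027 × 17000 / 9.8 = 0.47 mm
PW = 11.34 + 0.47 = 11.81 ≈ 11.8 mm.

PW ≈ 11.8 mm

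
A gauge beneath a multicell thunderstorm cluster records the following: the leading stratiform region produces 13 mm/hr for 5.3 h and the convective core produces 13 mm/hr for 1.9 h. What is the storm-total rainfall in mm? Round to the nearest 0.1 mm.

Total = Σ Rᵢ Δtᵢ = 13 × 5.3 + 13 × 1.9
      = 68.9 + 24.7 = 93.6 mm.

total ≈ 93.6 mm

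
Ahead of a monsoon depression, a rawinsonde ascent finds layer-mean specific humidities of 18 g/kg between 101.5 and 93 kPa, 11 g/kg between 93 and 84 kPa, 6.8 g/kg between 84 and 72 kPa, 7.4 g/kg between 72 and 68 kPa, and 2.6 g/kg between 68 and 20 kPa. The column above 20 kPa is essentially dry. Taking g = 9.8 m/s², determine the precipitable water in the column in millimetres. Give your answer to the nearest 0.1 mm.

Precipitable water is the column-integrated vapour mass per unit area: PW = (1/g) Σ q̄ Δp, with q in kg/kg and Δp in Pa (1 kg/m² of water = 1 mm).
Layer 101.5–93 kPa: Δp = 85 hPa = 8500 Pa, q̄ = 0.018 kg/kg → 0.018 × 8500 / 9.8 = 15.61 mm
Layer 93–84 kPa: Δp = 90 hPa = 9000 Pa, q̄ = 0.011 kg/kg → 0.011 × 9000 / 9.8 = 10.10 mm
Layer 84–72 kPa: Δp = 120 hPa = 12000 Pa, q̄ = 0.0068 kg/kg → 0.0068 × 12000 / 9.8 = 8.33 mm
Layer 72–68 kPa: Δp = 40 hPa = 4000 Pa, q̄ = 0.0074 kg/kg → 0.0074 × 4000 / 9.8 = 3.02 mm
Layer 68–20 kPa: Δp = 480 hPa = 48000 Pa, q̄ = 0.0026 kg/kg → 0.0026 × 48000 / 9.8 = 12.73 mm
PW = 15.61 + 10.10 + 8.33 + 3.02 + 12.73 = 49.79 ≈ 49.8 mm.

PW ≈ 49.8 mm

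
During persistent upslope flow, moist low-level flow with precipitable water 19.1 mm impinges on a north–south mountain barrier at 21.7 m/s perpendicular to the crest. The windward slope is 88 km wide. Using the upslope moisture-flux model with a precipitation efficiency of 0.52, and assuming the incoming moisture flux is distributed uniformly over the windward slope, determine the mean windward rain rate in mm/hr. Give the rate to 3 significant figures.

R ≈ 8.82 mm/hr

Incoming column moisture flux per unit ridge length: F = V × PW = 21.7 × 19.1 = 414.47 mm·m/s.
Spread over the 88 km slope with efficiency ε = 0.52: R = ε·F/W = 0.52 × 414.47 / 88000 m = 2.449e-03 mm/s.
R = 2.449e-03 × 3600 = 8.82 mm/hr.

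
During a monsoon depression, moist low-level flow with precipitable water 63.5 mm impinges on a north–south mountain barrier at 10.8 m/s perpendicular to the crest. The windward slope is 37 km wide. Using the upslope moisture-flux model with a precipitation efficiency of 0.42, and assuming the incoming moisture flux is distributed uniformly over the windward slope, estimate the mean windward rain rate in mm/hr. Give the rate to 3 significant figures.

R ≈ 28.0 mm/hr

Incoming column moisture flux per unit ridge length: F = V × PW = 10.8 × 63.5 = 685.8 mm·m/s.
Spread over the 37 km slope with efficiency ε = 0.42: R = ε·F/W = 0.42 × 685.8 / 37000 m = 7.785e-03 mm/s.
R = 7.785e-03 × 3600 = 28.0 mm/hr.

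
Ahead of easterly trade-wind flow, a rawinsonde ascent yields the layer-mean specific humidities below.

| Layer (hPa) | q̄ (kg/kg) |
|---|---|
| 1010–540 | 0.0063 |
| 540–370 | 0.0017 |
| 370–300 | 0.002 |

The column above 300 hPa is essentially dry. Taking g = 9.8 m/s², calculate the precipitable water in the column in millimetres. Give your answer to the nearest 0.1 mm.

PW ≈ 34.6 mm

Precipitable water is the column-integrated vapour mass per unit area: PW = (1/g) Σ q̄ Δp, with q in kg/kg and Δp in Pa (1 kg/m² of water = 1 mm).
Layer 1010–540 hPa: Δp = 470 hPa = 47000 Pa, q̄ = 0.0063 kg/kg → 0.0063 × 47000 / 9.8 = 30.21 mm
Layer 540–370 hPa: Δp = 170 hPa = 17000 Pa, q̄ = 0.0017 kg/kg → 0.0017 × 17000 / 9.8 = 2.95 mm
Layer 370–300 hPa: Δp = 70 hPa = 7000 Pa, q̄ = 0.002 kg/kg → 0.002 × 7000 / 9.8 = 1.43 mm
PW = 30.21 + 2.95 + 1.43 = 34.59 ≈ 34.6 mm.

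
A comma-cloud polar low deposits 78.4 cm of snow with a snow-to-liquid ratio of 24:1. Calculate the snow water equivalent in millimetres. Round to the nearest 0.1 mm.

SWE ≈ 32.7 mm

SWE = snow depth / ratio = 78.4 cm / 24 = 3.267 cm = 32.7 mm.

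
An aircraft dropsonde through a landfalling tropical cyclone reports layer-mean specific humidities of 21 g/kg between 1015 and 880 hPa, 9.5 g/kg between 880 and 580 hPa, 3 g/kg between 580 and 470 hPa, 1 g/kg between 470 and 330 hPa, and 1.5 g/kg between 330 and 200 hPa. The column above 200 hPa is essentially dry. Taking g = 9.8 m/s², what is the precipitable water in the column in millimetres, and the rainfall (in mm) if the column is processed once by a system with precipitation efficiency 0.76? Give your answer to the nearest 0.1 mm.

PW ≈ 64.8 mm; rainfall ≈ 49.2 mm

Precipitable water is the column-integrated vapour mass per unit area: PW = (1/g) Σ q̄ Δp, with q in kg/kg and Δp in Pa (1 kg/m² of water = 1 mm).
Layer 1015–880 hPa: Δp = 135 hPa = 13500 Pa, q̄ = 0.021 kg/kg → 0.021 × 13500 / 9.8 = 28.93 mm
Layer 880–580 hPa: Δp = 300 hPa = 30000 Pa, q̄ = 0.0095 kg/kg → 0.0095 × 30000 / 9.8 = 29.08 mm
Layer 580–470 hPa: Δp = 110 hPa = 11000 Pa, q̄ = 0.003 kg/kg → 0.003 × 11000 / 9.8 = 3.37 mm
Layer 470–330 hPa: Δp = 140 hPa = 14000 Pa, q̄ = 0.001 kg/kg → 0.001 × 14000 / 9.8 = 1.43 mm
Layer 330–200 hPa: Δp = 130 hPa = 13000 Pa, q̄ = 0.0015 kg/kg → 0.0015 × 13000 / 9.8 = 1.99 mm
PW = 28.93 + 29.08 + 3.37 + 1.43 + 1.99 = 64.80 ≈ 64.8 mm.
Rainfall = ε × PW = 0.76 × 64.8 = 49.2 mm.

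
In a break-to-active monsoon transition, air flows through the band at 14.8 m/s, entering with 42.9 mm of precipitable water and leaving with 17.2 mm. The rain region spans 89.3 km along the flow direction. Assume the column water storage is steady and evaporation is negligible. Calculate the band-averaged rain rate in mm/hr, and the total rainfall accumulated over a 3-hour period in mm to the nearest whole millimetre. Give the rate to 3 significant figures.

Column moisture flux per unit crosswind length is F = V × PW.
Inflow: F_in = 14.8 × 42.9 = 634.92 mm·m/s
Outflow: F_out = 14.8 × 17.2 = 254.56 mm·m/s
Steady-state rate R = (F_in − F_out)/L = (634.92 − 254.56) / 89300 m = 4.259e-03 mm/s.
R = 4.259e-03 × 3600 = 15.3 mm/hr.
Over 3 h: total = 15.3 × 3 = 45.9 ≈ 46 mm.

R ≈ 15.3 mm/hr; total ≈ 46 mm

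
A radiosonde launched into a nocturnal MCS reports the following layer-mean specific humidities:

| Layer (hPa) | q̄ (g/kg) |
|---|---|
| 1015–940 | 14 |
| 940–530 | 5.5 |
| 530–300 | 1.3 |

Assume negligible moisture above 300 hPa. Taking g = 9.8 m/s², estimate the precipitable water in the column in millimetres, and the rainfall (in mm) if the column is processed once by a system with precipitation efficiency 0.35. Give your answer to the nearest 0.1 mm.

PW ≈ 36.8 mm; rainfall ≈ 12.9 mm

Precipitable water is the column-integrated vapour mass per unit area: PW = (1/g) Σ q̄ Δp, with q in kg/kg and Δp in Pa (1 kg/m² of water = 1 mm).
Layer 1015–940 hPa: Δp = 75 hPa = 7500 Pa, q̄ = 0.014 kg/kg → 0.014 × 7500 / 9.8 = 10.71 mm
Layer 940–530 hPa: Δp = 410 hPa = 41000 Pa, q̄ = 0.0055 kg/kg → 0.0055 × 41000 / 9.8 = 23.01 mm
Layer 530–300 hPa: Δp = 230 hPa = 23000 Pa, q̄ = 0.0013 kg/kg → 0.0013 × 23000 / 9.8 = 3.05 mm
PW = 10.71 + 23.01 + 3.05 = 36.77 ≈ 36.8 mm.
Rainfall = ε × PW = 0.35 × 36.8 = 12.9 mm.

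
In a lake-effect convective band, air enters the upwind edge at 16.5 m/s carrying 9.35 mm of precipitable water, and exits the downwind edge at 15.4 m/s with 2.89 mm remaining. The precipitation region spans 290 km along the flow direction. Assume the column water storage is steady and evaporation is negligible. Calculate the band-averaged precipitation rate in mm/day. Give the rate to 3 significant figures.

R ≈ 32.7 mm/day

Column moisture flux per unit crosswind length is F = V × PW.
Inflow: F_in = 16.5 × 9.35 = 154.275 mm·m/s
Outflow: F_out = 15.4 × 2.89 = 44.506 mm·m/s
Steady-state rate R = (F_in − F_out)/L = (154.275 − 44.506) / 290000 m = 3.785e-04 mm/s.
R = 3.785e-04 × 3600 × 24 = 32.7 mm/day.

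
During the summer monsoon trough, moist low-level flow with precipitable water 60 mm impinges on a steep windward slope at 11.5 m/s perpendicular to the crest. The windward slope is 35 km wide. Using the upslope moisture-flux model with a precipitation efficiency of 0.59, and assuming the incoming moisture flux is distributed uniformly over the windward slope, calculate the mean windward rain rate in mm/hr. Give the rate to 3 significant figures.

R ≈ 41.9 mm/hr

Incoming column moisture flux per unit ridge length: F = V × PW = 11.5 × 60 = 690 mm·m/s.
Spread over the 35 km slope with efficiency ε = 0.59: R = ε·F/W = 0.59 × 690 / 35000 m = 1.163e-02 mm/s.
R = 1.163e-02 × 3600 = 41.9 mm/hr.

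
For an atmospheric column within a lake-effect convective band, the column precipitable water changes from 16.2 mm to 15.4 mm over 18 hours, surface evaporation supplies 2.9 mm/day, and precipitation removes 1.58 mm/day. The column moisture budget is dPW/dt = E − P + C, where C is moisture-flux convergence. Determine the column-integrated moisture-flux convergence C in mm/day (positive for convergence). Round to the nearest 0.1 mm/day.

dPW/dt = (15.4 − 16.2) mm / (18/24 day) = -1.067 mm/day.
C = dPW/dt − E + P = (-1.067) − 2.9 + 1.58 = -2.4 mm/day.

C ≈ -2.4 mm/day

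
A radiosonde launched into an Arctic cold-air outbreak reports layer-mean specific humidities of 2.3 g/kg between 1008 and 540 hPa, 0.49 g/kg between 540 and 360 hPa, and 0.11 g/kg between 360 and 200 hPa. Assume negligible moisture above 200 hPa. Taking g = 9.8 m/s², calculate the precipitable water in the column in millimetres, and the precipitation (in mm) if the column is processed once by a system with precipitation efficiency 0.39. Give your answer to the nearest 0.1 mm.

PW ≈ 12.1 mm; precipitation ≈ 4.7 mm

Precipitable water is the column-integrated vapour mass per unit area: PW = (1/g) Σ q̄ Δp, with q in kg/kg and Δp in Pa (1 kg/m² of water = 1 mm).
Layer 1008–540 hPa: Δp = 468 hPa = 46800 Pa, q̄ = 0.0023 kg/kg → 0.0023 × 46800 / 9.8 = 10.98 mm
Layer 540–360 hPa: Δp = 180 hPa = 18000 Pa, q̄ = 0.00049 kg/kg → 0.00049 × 18000 / 9.8 = 0.90 mm
Layer 360–200 hPa: Δp = 160 hPa = 16000 Pa, q̄ = 0.00011 kg/kg → 0.00011 × 16000 / 9.8 = 0.18 mm
PW = 10.98 + 0.90 + 0.18 = 12.06 ≈ 12.1 mm.
Precipitation = ε × PW = 0.39 × 12.1 = 4.7 mm.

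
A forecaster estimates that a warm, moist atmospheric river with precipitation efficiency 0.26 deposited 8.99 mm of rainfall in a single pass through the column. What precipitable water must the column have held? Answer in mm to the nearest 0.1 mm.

PW ≈ 34.6 mm

PW = rainfall / ε = 8.99 / 0.26 = 34.6 mm.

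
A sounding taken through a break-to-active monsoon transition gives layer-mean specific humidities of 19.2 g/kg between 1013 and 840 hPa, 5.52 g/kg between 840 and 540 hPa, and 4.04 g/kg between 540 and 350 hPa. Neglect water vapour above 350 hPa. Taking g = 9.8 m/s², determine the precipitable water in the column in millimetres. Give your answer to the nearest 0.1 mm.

Precipitable water is the column-integrated vapour mass per unit area: PW = (1/g) Σ q̄ Δp, with q in kg/kg and Δp in Pa (1 kg/m² of water = 1 mm).
Layer 1013–840 hPa: Δp = 173 hPa = 17300 Pa, q̄ = 0.0192 kg/kg → 0.0192 × 17300 / 9.8 = 33.89 mm
Layer 840–540 hPa: Δp = 300 hPa = 30000 Pa, q̄ = 0.00552 kg/kg → 0.00552 × 30000 / 9.8 = 16.90 mm
Layer 540–350 hPa: Δp = 190 hPa = 19000 Pa, q̄ = 0.00404 kg/kg → 0.00404 × 19000 / 9.8 = 7.83 mm
PW = 33.89 + 16.90 + 7.83 = 58.62 ≈ 58.6 mm.

PW ≈ 58.6 mm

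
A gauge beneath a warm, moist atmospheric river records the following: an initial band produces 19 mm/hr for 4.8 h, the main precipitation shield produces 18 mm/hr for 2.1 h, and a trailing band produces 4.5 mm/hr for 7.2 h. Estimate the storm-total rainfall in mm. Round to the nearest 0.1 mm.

total ≈ 161.4 mm

Total = Σ Rᵢ Δtᵢ = 19 × 4.8 + 18 × 2.1 + 4.5 × 7.2
      = 91.2 + 37.8 + 32.4 = 161.4 mm.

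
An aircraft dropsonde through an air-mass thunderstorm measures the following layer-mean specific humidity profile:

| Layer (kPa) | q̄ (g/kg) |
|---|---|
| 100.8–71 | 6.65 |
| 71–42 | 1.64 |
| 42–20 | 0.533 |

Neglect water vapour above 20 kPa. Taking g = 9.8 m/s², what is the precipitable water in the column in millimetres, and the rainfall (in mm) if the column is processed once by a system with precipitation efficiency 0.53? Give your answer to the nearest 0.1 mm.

PW ≈ 26.3 mm; rainfall ≈ 13.9 mm

Precipitable water is the column-integrated vapour mass per unit area: PW = (1/g) Σ q̄ Δp, with q in kg/kg and Δp in Pa (1 kg/m² of water = 1 mm).
Layer 100.8–71 kPa: Δp = 298 hPa = 29800 Pa, q̄ = 0.00665 kg/kg → 0.00665 × 29800 / 9.8 = 20.22 mm
Layer 71–42 kPa: Δp = 290 hPa = 29000 Pa, q̄ = 0.00164 kg/kg → 0.00164 × 29000 / 9.8 = 4.85 mm
Layer 42–20 kPa: Δp = 220 hPa = 22000 Pa, q̄ = 0.000533 kg/kg → 0.000533 × 22000 / 9.8 = 1.20 mm
PW = 20.22 + 4.85 + 1.20 = 26.27 ≈ 26.3 mm.
Rainfall = ε × PW = 0.53 × 26.3 = 13.9 mm.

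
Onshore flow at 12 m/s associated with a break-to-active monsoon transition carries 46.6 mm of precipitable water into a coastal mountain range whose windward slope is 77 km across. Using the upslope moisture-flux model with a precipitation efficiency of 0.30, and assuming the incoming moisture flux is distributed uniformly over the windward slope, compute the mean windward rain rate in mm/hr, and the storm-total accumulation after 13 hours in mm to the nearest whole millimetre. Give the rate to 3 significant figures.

Incoming column moisture flux per unit ridge length: F = V × PW = 12 × 46.6 = 559.2 mm·m/s.
Spread over the 77 km slope with efficiency ε = 0.30: R = ε·F/W = 0.30 × 559.2 / 77000 m = 2.179e-03 mm/s.
R = 2.179e-03 × 3600 = 7.84 mm/hr.
Over 13 h: total = 7.84 × 13 = 101.92 ≈ 102 mm.

R ≈ 7.84 mm/hr; total ≈ 102 mm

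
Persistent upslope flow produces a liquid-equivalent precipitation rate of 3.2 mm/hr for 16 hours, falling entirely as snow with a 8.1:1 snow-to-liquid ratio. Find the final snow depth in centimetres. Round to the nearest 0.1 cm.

Liquid-equivalent depth = 3.2 × 16 = 51.2 mm.
Snow depth = 51.2 mm × 8.1 = 414.72 mm = 41.5 cm.

snow depth ≈ 41.5 cm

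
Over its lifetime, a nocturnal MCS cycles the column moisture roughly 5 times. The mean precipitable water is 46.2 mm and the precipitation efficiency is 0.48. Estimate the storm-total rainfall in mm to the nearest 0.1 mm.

Each cycle deposits ε × PW = 0.48 × 46.2 = 22.176 mm.
Over 5 cycles: 5 × 22.176 = 110.9 mm.

rainfall ≈ 110.9 mm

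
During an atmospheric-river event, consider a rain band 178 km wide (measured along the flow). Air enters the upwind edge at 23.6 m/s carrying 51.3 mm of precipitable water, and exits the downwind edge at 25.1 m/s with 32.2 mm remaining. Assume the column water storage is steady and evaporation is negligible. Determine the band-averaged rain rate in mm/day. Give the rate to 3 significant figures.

Column moisture flux per unit crosswind length is F = V × PW.
Inflow: F_in = 23.6 × 51.3 = 1210.68 mm·m/s
Outflow: F_out = 25.1 × 32.2 = 808.22 mm·m/s
Steady-state rate R = (F_in − F_out)/L = (1210.68 − 808.22) / 178000 m = 2.261e-03 mm/s.
R = 2.261e-03 × 3600 × 24 = 195 mm/day.

R ≈ 195 mm/day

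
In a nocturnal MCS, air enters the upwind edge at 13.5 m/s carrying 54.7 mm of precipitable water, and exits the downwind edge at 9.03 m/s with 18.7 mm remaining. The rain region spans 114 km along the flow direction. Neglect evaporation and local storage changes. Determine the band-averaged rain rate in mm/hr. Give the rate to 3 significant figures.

R ≈ 18.0 mm/hr

Column moisture flux per unit crosswind length is F = V × PW.
Inflow: F_in = 13.5 × 54.7 = 738.45 mm·m/s
Outflow: F_out = 9.03 × 18.7 = 168.861 mm·m/s
Steady-state rate R = (F_in − F_out)/L = (738.45 − 168.861) / 114000 m = 4.996e-03 mm/s.
R = 4.996e-03 × 3600 = 18.0 mm/hr.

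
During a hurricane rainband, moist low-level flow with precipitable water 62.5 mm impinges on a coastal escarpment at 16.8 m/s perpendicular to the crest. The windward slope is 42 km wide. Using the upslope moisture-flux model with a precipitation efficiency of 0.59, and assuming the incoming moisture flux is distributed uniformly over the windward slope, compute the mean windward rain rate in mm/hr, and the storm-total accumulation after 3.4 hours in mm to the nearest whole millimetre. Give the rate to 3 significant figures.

R ≈ 53.1 mm/hr; total ≈ 181 mm

Incoming column moisture flux per unit ridge length: F = V × PW = 16.8 × 62.5 = 1050 mm·m/s.
Spread over the 42 km slope with efficiency ε = 0.59: R = ε·F/W = 0.59 × 1050 / 42000 m = 1.475e-02 mm/s.
R = 1.475e-02 × 3600 = 53.1 mm/hr.
Over 3.4 h: total = 53.1 × 3.4 = 180.54 ≈ 181 mm.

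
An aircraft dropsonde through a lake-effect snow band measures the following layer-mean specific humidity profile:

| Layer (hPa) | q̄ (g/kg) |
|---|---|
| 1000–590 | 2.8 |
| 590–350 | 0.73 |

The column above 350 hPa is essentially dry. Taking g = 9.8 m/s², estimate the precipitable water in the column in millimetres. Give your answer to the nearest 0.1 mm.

Precipitable water is the column-integrated vapour mass per unit area: PW = (1/g) Σ q̄ Δp, with q in kg/kg and Δp in Pa (1 kg/m² of water = 1 mm).
Layer 1000–590 hPa: Δp = 410 hPa = 41000 Pa, q̄ = 0.0028 kg/kg → 0.0028 × 41000 / 9.8 = 11.71 mm
Layer 590–350 hPa: Δp = 240 hPa = 24000 Pa, q̄ = 0.00073 kg/kg → 0.00073 × 24000 / 9.8 = 1.79 mm
PW = 11.71 + 1.79 = 13.50 ≈ 13.5 mm.

PW ≈ 13.5 mm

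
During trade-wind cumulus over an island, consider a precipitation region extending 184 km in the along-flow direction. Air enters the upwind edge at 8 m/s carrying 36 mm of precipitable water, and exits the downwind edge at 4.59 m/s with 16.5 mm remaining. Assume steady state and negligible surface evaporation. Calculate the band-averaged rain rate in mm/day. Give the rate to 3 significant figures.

Column moisture flux per unit crosswind length is F = V × PW.
Inflow: F_in = 8 × 36 = 288 mm·m/s
Outflow: F_out = 4.59 × 16.5 = 75.735 mm·m/s
Steady-state rate R = (F_in − F_out)/L = (288 − 75.735) / 184000 m = 1.154e-03 mm/s.
R = 1.154e-03 × 3600 × 24 = 99.7 mm/day.

R ≈ 99.7 mm/day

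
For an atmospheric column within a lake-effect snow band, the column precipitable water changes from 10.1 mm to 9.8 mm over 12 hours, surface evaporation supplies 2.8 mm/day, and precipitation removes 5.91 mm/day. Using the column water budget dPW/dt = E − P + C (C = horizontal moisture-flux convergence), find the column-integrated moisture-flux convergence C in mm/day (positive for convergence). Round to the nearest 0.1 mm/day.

C ≈ 2.5 mm/day

dPW/dt = (9.8 − 10.1) mm / (12/24 day) = -0.600 mm/day.
C = dPW/dt − E + P = (-0.600) − 2.8 + 5.91 = 2.5 mm/day.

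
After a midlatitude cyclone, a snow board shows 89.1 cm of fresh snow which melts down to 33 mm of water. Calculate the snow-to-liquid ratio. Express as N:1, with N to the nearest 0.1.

ratio ≈ 27.0

Ratio = snow depth / SWE = 891 mm / 33 mm = 27.0, i.e. 27.0:1.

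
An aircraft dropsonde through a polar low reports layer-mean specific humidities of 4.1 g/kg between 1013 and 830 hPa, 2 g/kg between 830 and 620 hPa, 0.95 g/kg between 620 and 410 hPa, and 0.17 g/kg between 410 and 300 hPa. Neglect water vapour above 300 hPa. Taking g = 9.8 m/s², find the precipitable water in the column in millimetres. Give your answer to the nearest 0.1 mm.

Precipitable water is the column-integrated vapour mass per unit area: PW = (1/g) Σ q̄ Δp, with q in kg/kg and Δp in Pa (1 kg/m² of water = 1 mm).
Layer 1013–830 hPa: Δp = 183 hPa = 18300 Pa, q̄ = 0.0041 kg/kg → 0.0041 × 18300 / 9.8 = 7.66 mm
Layer 830–620 hPa: Δp = 210 hPa = 21000 Pa, q̄ = 0.002 kg/kg → 0.002 × 21000 / 9.8 = 4.29 mm
Layer 620–410 hPa: Δp = 210 hPa = 21000 Pa, q̄ = 0.00095 kg/kg → 0.00095 × 21000 / 9.8 = 2.04 mm
Layer 410–300 hPa: Δp = 110 hPa = 11000 Pa, q̄ = 0.00017 kg/kg → 0.00017 × 11000 / 9.8 = 0.19 mm
PW = 7.66 + 4.29 + 2.04 + 0.19 = 14.18 ≈ 14.2 mm.

PW ≈ 14.2 mm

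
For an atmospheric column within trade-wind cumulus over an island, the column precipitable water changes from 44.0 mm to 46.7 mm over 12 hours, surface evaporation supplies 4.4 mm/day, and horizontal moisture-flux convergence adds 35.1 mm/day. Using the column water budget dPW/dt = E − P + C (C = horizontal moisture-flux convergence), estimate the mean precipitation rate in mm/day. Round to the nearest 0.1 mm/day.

P ≈ 34.1 mm/day

dPW/dt = (46.7 − 44.0) mm / (12/24 day) = +5.400 mm/day.
P = E + C − dPW/dt = 4.4 + (35.1) − (+5.400) = 34.1 mm/day.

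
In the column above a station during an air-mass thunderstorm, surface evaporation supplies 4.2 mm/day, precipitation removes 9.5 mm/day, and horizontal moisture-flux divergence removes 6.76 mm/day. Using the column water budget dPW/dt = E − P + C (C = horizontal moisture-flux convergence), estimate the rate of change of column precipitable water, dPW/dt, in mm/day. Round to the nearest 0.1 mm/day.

dPW/dt ≈ -12.1 mm/day

dPW/dt = E − P + C = 4.2 − 9.5 + (-6.76) = -12.1 mm/day.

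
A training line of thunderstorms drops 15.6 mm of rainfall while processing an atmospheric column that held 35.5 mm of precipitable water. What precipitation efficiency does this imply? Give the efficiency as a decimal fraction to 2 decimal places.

ε = rainfall / PW = 15.6 / 35.5 = 0.44.

ε ≈ 0.44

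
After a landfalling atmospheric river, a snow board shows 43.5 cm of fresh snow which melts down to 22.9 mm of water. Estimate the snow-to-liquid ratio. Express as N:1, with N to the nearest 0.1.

Ratio = snow depth / SWE = 435 mm / 22.9 mm = 19.0, i.e. 19.0:1.

ratio ≈ 19.0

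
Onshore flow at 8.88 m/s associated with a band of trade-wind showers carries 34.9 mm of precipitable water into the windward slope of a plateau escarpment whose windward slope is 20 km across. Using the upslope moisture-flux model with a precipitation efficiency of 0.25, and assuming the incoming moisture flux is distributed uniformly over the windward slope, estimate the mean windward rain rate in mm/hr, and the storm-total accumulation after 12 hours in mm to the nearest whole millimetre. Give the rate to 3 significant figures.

R ≈ 13.9 mm/hr; total ≈ 167 mm

Incoming column moisture flux per unit ridge length: F = V × PW = 8.88 × 34.9 = 309.912 mm·m/s.
Spread over the 20 km slope with efficiency ε = 0.25: R = ε·F/W = 0.25 × 309.912 / 20000 m = 3.874e-03 mm/s.
R = 3.874e-03 × 3600 = 13.9 mm/hr.
Over 12 h: total = 13.9 × 12 = 166.8 ≈ 167 mm.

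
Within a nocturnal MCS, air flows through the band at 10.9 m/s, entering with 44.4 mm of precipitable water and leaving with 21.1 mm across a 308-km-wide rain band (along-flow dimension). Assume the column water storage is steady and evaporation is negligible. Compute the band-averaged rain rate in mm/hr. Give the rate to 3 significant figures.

Column moisture flux per unit crosswind length is F = V × PW.
Inflow: F_in = 10.9 × 44.4 = 483.96 mm·m/s
Outflow: F_out = 10.9 × 21.1 = 229.99 mm·m/s
Steady-state rate R = (F_in − F_out)/L = (483.96 − 229.99) / 308000 m = 8.246e-04 mm/s.
R = 8.246e-04 × 3600 = 2.97 mm/hr.

R ≈ 2.97 mm/hr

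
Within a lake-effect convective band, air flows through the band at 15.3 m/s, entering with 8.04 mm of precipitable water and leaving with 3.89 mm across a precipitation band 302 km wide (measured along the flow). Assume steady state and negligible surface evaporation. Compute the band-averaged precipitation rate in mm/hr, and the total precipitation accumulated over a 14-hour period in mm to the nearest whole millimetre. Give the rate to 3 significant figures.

Column moisture flux per unit crosswind length is F = V × PW.
Inflow: F_in = 15.3 × 8.04 = 123.012 mm·m/s
Outflow: F_out = 15.3 × 3.89 = 59.517 mm·m/s
Steady-state rate R = (F_in − F_out)/L = (123.012 − 59.517) / 302000 m = 2.102e-04 mm/s.
R = 2.102e-04 × 3600 = 0.757 mm/hr.
Over 14 h: total = 0.757 × 14 = 10.598 ≈ 11 mm.

R ≈ 0.757 mm/hr; total ≈ 11 mm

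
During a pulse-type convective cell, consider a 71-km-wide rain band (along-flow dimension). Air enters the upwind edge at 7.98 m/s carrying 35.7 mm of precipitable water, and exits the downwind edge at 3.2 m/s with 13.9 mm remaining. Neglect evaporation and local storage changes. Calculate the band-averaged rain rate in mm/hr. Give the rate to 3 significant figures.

R ≈ 12.2 mm/hr

Column moisture flux per unit crosswind length is F = V × PW.
Inflow: F_in = 7.98 × 35.7 = 284.886 mm·m/s
Outflow: F_out = 3.2 × 13.9 = 44.48 mm·m/s
Steady-state rate R = (F_in − F_out)/L = (284.886 − 44.48) / 71000 m = 3.386e-03 mm/s.
R = 3.386e-03 × 3600 = 12.2 mm/hr.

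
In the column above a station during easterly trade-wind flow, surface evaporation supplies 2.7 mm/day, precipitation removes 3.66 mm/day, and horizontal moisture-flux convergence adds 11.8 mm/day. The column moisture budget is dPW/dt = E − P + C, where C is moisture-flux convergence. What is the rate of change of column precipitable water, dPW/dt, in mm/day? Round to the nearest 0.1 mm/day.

dPW/dt = E − P + C = 2.7 − 3.66 + (11.8) = 10.8 mm/day.

dPW/dt ≈ 10.8 mm/day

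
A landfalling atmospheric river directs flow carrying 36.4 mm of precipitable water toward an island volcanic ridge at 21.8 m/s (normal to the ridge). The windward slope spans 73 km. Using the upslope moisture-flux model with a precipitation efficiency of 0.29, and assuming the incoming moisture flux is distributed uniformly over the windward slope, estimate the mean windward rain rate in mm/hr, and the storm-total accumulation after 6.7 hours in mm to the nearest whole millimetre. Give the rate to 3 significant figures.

R ≈ 11.3 mm/hr; total ≈ 76 mm

Incoming column moisture flux per unit ridge length: F = V × PW = 21.8 × 36.4 = 793.52 mm·m/s.
Spread over the 73 km slope with efficiency ε = 0.29: R = ε·F/W = 0.29 × 793.52 / 73000 m = 3.152e-03 mm/s.
R = 3.152e-03 × 3600 = 11.3 mm/hr.
Over 6.7 h: total = 11.3 × 6.7 = 75.71 ≈ 76 mm.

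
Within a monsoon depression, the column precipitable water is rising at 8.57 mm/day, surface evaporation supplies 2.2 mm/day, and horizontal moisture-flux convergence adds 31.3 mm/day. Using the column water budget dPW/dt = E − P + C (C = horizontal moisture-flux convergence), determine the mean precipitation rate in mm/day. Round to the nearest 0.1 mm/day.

dPW/dt = +8.57 mm/day.
P = E + C − dPW/dt = 2.2 + (31.3) − (+8.57) = 24.9 mm/day.

P ≈ 24.9 mm/day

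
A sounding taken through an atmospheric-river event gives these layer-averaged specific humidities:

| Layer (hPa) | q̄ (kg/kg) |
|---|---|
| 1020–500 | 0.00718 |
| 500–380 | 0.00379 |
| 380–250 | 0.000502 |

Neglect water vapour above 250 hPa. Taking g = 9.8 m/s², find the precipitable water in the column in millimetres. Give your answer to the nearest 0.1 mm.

PW ≈ 43.4 mm

Precipitable water is the column-integrated vapour mass per unit area: PW = (1/g) Σ q̄ Δp, with q in kg/kg and Δp in Pa (1 kg/m² of water = 1 mm).
Layer 1020–500 hPa: Δp = 520 hPa = 52000 Pa, q̄ = 0.00718 kg/kg → 0.00718 × 52000 / 9.8 = 38.10 mm
Layer 500–380 hPa: Δp = 120 hPa = 12000 Pa, q̄ = 0.00379 kg/kg → 0.00379 × 12000 / 9.8 = 4.64 mm
Layer 380–250 hPa: Δp = 130 hPa = 13000 Pa, q̄ = 0.000502 kg/kg → 0.000502 × 13000 / 9.8 = 0.67 mm
PW = 38.10 + 4.64 + 0.67 = 43.41 ≈ 43.4 mm.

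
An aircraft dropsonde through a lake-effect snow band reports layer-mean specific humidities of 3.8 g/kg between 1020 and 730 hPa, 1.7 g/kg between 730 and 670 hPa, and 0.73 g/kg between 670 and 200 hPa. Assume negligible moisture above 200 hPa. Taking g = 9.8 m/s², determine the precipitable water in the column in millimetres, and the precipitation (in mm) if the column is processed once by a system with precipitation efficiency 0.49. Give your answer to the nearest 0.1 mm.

PW ≈ 15.8 mm; precipitation ≈ 7.7 mm

Precipitable water is the column-integrated vapour mass per unit area: PW = (1/g) Σ q̄ Δp, with q in kg/kg and Δp in Pa (1 kg/m² of water = 1 mm).
Layer 1020–730 hPa: Δp = 290 hPa = 29000 Pa, q̄ = 0.0038 kg/kg → 0.0038 × 29000 / 9.8 = 11.24 mm
Layer 730–670 hPa: Δp = 60 hPa = 6000 Pa, q̄ = 0.0017 kg/kg → 0.0017 × 6000 / 9.8 = 1.04 mm
Layer 670–200 hPa: Δp = 470 hPa = 47000 Pa, q̄ = 0.00073 kg/kg → 0.00073 × 47000 / 9.8 = 3.50 mm
PW = 11.24 + 1.04 + 3.50 = 15.78 ≈ 15.8 mm.
Precipitation = ε × PW = 0.49 × 15.8 = 7.7 mm.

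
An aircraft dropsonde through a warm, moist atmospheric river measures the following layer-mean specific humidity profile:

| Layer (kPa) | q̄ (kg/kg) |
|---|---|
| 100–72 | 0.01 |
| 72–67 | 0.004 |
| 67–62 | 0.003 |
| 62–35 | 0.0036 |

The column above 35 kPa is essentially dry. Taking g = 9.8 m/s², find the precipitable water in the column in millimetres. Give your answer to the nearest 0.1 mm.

PW ≈ 42.1 mm

Precipitable water is the column-integrated vapour mass per unit area: PW = (1/g) Σ q̄ Δp, with q in kg/kg and Δp in Pa (1 kg/m² of water = 1 mm).
Layer 100–72 kPa: Δp = 280 hPa = 28000 Pa, q̄ = 0.01 kg/kg → 0.01 × 28000 / 9.8 = 28.57 mm
Layer 72–67 kPa: Δp = 50 hPa = 5000 Pa, q̄ = 0.004 kg/kg → 0.004 × 5000 / 9.8 = 2.04 mm
Layer 67–62 kPa: Δp = 50 hPa = 5000 Pa, q̄ = 0.003 kg/kg → 0.003 × 5000 / 9.8 = 1.53 mm
Layer 62–35 kPa: Δp = 270 hPa = 27000 Pa, q̄ = 0.0036 kg/kg → 0.0036 × 27000 / 9.8 = 9.92 mm
PW = 28.57 + 2.04 + 1.53 + 9.92 = 42.06 ≈ 42.1 mm.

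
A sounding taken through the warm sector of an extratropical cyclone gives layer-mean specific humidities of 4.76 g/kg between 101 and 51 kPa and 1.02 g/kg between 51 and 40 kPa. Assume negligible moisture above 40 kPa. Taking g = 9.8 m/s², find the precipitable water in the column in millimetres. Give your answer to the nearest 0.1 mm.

PW ≈ 25.4 mm

Precipitable water is the column-integrated vapour mass per unit area: PW = (1/g) Σ q̄ Δp, with q in kg/kg and Δp in Pa (1 kg/m² of water = 1 mm).
Layer 101–51 kPa: Δp = 500 hPa = 50000 Pa, q̄ = 0.00476 kg/kg → 0.00476 × 50000 / 9.8 = 24.29 mm
Layer 51–40 kPa: Δp = 110 hPa = 11000 Pa, q̄ = 0.00102 kg/kg → 0.00102 × 11000 / 9.8 = 1.14 mm
PW = 24.29 + 1.14 = 25.43 ≈ 25.4 mm.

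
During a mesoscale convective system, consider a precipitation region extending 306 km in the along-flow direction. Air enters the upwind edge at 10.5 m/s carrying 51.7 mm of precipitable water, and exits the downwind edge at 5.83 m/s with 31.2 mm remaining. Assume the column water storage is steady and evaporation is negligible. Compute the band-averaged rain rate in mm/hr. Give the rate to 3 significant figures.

Column moisture flux per unit crosswind length is F = V × PW.
Inflow: F_in = 10.5 × 51.7 = 542.85 mm·m/s
Outflow: F_out = 5.83 × 31.2 = 181.896 mm·m/s
Steady-state rate R = (F_in − F_out)/L = (542.85 − 181.896) / 306000 m = 1.180e-03 mm/s.
R = 1.180e-03 × 3600 = 4.25 mm/hr.

R ≈ 4.25 mm/hr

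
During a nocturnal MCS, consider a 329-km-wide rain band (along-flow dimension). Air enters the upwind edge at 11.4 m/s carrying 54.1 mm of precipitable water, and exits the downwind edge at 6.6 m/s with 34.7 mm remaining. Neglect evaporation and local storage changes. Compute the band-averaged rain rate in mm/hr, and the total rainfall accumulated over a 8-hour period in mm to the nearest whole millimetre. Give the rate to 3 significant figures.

R ≈ 4.24 mm/hr; total ≈ 34 mm

Column moisture flux per unit crosswind length is F = V × PW.
Inflow: F_in = 11.4 × 54.1 = 616.74 mm·m/s
Outflow: F_out = 6.6 × 34.7 = 229.02 mm·m/s
Steady-state rate R = (F_in − F_out)/L = (616.74 − 229.02) / 329000 m = 1.178e-03 mm/s.
R = 1.178e-03 × 3600 = 4.24 mm/hr.
Over 8 h: total = 4.24 × 8 = 33.92 ≈ 34 mm.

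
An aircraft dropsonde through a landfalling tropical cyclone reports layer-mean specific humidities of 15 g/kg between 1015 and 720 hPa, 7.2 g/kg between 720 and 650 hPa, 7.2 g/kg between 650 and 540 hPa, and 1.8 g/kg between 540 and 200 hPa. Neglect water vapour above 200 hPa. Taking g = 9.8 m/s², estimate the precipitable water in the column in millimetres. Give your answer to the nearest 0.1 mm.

Precipitable water is the column-integrated vapour mass per unit area: PW = (1/g) Σ q̄ Δp, with q in kg/kg and Δp in Pa (1 kg/m² of water = 1 mm).
Layer 1015–720 hPa: Δp = 295 hPa = 29500 Pa, q̄ = 0.015 kg/kg → 0.015 × 29500 / 9.8 = 45.15 mm
Layer 720–650 hPa: Δp = 70 hPa = 7000 Pa, q̄ = 0.0072 kg/kg → 0.0072 × 7000 / 9.8 = 5.14 mm
Layer 650–540 hPa: Δp = 110 hPa = 11000 Pa, q̄ = 0.0072 kg/kg → 0.0072 × 11000 / 9.8 = 8.08 mm
Layer 540–200 hPa: Δp = 340 hPa = 34000 Pa, q̄ = 0.0018 kg/kg → 0.0018 × 34000 / 9.8 = 6.24 mm
PW = 45.15 + 5.14 + 8.08 + 6.24 = 64.61 ≈ 64.6 mm.

PW ≈ 64.6 mm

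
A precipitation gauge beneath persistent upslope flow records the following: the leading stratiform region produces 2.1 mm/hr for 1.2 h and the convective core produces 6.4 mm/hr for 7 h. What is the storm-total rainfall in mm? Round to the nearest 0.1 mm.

total ≈ 47.3 mm

Total = Σ Rᵢ Δtᵢ = 2.1 × 1.2 + 6.4 × 7
      = 2.52 + 44.8 = 47.3 mm.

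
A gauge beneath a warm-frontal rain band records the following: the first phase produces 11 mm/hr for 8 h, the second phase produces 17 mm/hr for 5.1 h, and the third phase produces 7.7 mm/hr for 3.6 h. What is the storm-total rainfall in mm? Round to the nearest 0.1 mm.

total ≈ 202.4 mm

Total = Σ Rᵢ Δtᵢ = 11 × 8 + 17 × 5.1 + 7.7 × 3.6
      = 88 + 86.7 + 27.72 = 202.4 mm.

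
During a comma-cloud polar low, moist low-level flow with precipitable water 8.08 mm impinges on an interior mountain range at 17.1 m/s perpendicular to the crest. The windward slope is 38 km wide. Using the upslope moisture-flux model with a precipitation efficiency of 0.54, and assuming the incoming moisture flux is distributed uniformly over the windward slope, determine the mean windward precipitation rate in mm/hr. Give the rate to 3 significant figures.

Incoming column moisture flux per unit ridge length: F = V × PW = 17.1 × 8.08 = 138.168 mm·m/s.
Spread over the 38 km slope with efficiency ε = 0.54: R = ε·F/W = 0.54 × 138.168 / 38000 m = 1.963e-03 mm/s.
R = 1.963e-03 × 3600 = 7.07 mm/hr.

R ≈ 7.07 mm/hr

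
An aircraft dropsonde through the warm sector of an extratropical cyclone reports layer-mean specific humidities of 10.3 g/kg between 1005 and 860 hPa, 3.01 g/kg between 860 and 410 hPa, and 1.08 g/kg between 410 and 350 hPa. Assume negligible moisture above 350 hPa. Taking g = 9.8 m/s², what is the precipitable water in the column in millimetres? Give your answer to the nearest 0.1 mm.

Precipitable water is the column-integrated vapour mass per unit area: PW = (1/g) Σ q̄ Δp, with q in kg/kg and Δp in Pa (1 kg/m² of water = 1 mm).
Layer 1005–860 hPa: Δp = 145 hPa = 14500 Pa, q̄ = 0.0103 kg/kg → 0.0103 × 14500 / 9.8 = 15.24 mm
Layer 860–410 hPa: Δp = 450 hPa = 45000 Pa, q̄ = 0.00301 kg/kg → 0.00301 × 45000 / 9.8 = 13.82 mm
Layer 410–350 hPa: Δp = 60 hPa = 6000 Pa, q̄ = 0.00108 kg/kg → 0.00108 × 6000 / 9.8 = 0.66 mm
PW = 15.24 + 13.82 + 0.66 = 29.72 ≈ 29.7 mm.

PW ≈ 29.7 mm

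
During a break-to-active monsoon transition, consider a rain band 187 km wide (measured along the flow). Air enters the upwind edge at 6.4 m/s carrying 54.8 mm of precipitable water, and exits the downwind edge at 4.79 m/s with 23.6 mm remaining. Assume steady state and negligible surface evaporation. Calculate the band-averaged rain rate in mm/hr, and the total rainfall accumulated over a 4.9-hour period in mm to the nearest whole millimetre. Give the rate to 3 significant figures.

R ≈ 4.58 mm/hr; total ≈ 22 mm

Column moisture flux per unit crosswind length is F = V × PW.
Inflow: F_in = 6.4 × 54.8 = 350.72 mm·m/s
Outflow: F_out = 4.79 × 23.6 = 113.044 mm·m/s
Steady-state rate R = (F_in − F_out)/L = (350.72 − 113.044) / 187000 m = 1.271e-03 mm/s.
R = 1.271e-03 × 3600 = 4.58 mm/hr.
Over 4.9 h: total = 4.58 × 4.9 = 22.442 ≈ 22 mm.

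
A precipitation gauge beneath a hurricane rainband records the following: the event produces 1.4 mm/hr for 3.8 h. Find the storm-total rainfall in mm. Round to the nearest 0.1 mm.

total ≈ 5.3 mm

Total = Σ Rᵢ Δtᵢ = 1.4 × 3.8
      = 5.32 = 5.3 mm.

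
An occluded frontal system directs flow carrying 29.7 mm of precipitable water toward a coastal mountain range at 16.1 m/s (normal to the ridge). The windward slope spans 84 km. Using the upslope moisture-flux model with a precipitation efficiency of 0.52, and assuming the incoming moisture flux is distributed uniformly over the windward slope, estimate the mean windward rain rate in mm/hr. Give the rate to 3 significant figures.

R ≈ 10.7 mm/hr

Incoming column moisture flux per unit ridge length: F = V × PW = 16.1 × 29.7 = 478.17 mm·m/s.
Spread over the 84 km slope with efficiency ε = 0.52: R = ε·F/W = 0.52 × 478.17 / 84000 m = 2.960e-03 mm/s.
R = 2.960e-03 × 3600 = 10.7 mm/hr.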